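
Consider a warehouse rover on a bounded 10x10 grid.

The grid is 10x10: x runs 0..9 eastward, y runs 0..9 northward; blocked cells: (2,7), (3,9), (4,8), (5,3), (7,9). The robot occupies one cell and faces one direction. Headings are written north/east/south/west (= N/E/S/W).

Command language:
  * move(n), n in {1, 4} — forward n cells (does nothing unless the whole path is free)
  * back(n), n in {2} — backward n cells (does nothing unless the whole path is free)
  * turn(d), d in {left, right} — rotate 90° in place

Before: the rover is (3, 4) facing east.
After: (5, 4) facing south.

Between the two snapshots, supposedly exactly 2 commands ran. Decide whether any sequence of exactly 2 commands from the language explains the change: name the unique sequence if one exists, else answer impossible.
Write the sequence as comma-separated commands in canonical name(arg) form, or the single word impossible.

impossible

every 2-command combo misses the target.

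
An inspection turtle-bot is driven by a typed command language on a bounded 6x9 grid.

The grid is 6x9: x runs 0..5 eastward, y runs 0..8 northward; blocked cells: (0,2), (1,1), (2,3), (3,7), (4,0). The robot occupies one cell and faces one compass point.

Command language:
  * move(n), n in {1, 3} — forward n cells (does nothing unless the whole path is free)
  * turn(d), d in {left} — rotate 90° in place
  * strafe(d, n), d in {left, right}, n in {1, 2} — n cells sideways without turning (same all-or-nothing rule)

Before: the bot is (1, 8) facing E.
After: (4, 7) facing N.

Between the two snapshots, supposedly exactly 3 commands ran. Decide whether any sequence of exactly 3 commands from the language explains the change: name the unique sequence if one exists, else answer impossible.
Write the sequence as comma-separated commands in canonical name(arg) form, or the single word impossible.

key: position moved to (4,7) AND the heading swung to N — translation plus rotation needed
initial: (1, 8) facing E
[1] after move(3): (4, 8) facing E
[2] after strafe(right, 1): (4, 7) facing E
[3] after turn(left): (4, 7) facing N
no rival 3-sequence matches.

move(3), strafe(right, 1), turn(left)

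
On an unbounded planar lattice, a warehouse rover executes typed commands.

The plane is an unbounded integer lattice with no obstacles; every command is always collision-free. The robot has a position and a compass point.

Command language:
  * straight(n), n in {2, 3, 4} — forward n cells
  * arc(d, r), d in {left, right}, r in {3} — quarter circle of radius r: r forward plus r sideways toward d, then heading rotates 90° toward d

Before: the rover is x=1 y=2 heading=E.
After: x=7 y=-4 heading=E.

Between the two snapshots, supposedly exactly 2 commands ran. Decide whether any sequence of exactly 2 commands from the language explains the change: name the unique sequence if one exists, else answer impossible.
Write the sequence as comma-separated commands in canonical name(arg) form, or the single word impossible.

key: order matters: swapping arc(right, 3) and arc(left, 3) lands elsewhere
from: x=1 y=2 heading=E
1. arc(right, 3) → x=4 y=-1 heading=S
2. arc(left, 3) → x=7 y=-4 heading=E
all 25 alternatives checked — unique.

arc(right, 3), arc(left, 3)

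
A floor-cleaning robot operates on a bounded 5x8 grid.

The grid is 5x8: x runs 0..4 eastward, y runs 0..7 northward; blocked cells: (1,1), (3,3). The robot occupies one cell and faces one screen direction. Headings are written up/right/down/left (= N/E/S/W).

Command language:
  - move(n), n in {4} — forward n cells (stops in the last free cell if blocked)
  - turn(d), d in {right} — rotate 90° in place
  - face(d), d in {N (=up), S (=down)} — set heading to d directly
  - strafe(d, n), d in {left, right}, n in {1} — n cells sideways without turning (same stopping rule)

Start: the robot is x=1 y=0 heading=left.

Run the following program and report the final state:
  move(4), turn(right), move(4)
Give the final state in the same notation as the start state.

x=0 y=4 heading=up

from: x=1 y=0 heading=left
[1] after move(4): x=0 y=0 heading=left
[2] after turn(right): x=0 y=0 heading=up
[3] after move(4): x=0 y=4 heading=up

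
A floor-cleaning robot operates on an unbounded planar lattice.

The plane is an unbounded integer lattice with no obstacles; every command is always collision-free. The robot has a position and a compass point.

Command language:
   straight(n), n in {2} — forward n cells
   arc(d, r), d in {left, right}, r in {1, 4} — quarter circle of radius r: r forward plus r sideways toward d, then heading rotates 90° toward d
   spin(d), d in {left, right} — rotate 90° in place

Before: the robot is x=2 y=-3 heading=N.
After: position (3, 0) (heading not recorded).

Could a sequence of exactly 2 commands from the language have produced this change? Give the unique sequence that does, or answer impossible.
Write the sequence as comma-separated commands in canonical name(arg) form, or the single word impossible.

key: running arc(right, 1) before straight(2) would end elsewhere — order is forced
begin: x=2 y=-3 heading=N
t=1 straight(2) ⇒ x=2 y=-1 heading=N
t=2 arc(right, 1) ⇒ x=3 y=0 heading=E
uniquely the one of 49 2-step routes that fits.

straight(2), arc(right, 1)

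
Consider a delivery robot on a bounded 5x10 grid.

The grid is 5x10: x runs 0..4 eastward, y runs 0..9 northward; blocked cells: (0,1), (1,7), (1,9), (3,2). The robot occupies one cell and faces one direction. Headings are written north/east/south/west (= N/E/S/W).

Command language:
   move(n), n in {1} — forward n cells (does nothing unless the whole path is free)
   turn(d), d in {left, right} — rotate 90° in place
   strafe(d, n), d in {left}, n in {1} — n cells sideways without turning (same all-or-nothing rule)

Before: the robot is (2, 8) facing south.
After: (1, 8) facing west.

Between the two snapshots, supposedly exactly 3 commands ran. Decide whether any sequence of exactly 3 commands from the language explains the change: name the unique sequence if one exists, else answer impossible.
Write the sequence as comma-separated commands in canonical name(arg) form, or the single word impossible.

turn(right), move(1), strafe(left, 1)

key: strafe(left, 1) would hit the blocked cell at (1,7), so it does nothing
start: (2, 8) facing south
1. turn(right) → (2, 8) facing west
2. move(1) → (1, 8) facing west
3. strafe(left, 1) → (1, 8) facing west
uniquely the one of 64 3-step routes that fits.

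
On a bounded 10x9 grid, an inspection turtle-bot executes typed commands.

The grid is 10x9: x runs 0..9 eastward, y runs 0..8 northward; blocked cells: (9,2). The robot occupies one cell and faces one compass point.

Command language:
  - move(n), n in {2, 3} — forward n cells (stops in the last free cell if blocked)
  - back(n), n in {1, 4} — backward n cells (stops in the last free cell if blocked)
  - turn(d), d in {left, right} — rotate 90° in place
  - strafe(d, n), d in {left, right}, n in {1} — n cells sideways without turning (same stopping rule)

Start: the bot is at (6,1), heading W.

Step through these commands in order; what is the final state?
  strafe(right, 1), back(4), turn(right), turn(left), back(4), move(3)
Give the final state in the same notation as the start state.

at (5,2), heading W

begin: at (6,1), heading W
1. strafe(right, 1) → at (6,2), heading W
2. back(4) → at (8,2), heading W
3. turn(right) → at (8,2), heading N
4. turn(left) → at (8,2), heading W
5. back(4) → at (8,2), heading W
6. move(3) → at (5,2), heading W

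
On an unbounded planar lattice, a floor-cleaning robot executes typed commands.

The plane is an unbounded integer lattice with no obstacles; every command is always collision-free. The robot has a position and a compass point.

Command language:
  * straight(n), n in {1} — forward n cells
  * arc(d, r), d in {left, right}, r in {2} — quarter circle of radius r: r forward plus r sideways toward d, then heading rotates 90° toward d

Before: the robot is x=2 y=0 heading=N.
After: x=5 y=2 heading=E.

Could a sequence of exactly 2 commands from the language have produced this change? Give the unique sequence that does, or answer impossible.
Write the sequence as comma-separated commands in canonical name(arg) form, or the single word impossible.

key: running straight(1) before arc(right, 2) would end elsewhere — order is forced
begin: x=2 y=0 heading=N
[1] after arc(right, 2): x=4 y=2 heading=E
[2] after straight(1): x=5 y=2 heading=E
all 9 alternatives checked — unique.

arc(right, 2), straight(1)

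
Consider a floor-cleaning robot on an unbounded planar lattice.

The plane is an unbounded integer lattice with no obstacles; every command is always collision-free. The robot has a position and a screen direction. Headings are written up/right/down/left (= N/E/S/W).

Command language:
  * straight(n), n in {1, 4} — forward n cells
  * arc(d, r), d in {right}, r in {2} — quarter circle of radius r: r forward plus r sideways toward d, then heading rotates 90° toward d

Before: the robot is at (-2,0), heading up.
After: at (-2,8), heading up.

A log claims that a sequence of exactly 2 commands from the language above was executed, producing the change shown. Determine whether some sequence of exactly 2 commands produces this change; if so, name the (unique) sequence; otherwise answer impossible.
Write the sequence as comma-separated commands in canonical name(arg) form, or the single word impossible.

key: heading stays N — no command in the sequence turns
begin: at (-2,0), heading up
step 1 (straight(4)): at (-2,4), heading up
step 2 (straight(4)): at (-2,8), heading up
no other 2-command option fits: unique.

straight(4), straight(4)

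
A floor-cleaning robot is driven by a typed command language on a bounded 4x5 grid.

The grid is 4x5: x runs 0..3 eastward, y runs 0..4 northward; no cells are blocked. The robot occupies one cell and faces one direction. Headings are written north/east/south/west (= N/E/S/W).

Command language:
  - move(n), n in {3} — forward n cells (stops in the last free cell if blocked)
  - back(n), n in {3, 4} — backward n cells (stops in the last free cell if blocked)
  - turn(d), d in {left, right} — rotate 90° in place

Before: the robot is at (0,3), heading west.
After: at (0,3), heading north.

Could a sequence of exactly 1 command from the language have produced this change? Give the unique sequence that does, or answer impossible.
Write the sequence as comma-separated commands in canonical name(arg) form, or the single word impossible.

turn(right)

key: (0,3) unchanged — the single command moves nothing
from: at (0,3), heading west
1. turn(right) → at (0,3), heading north
no other 1-command option fits: unique.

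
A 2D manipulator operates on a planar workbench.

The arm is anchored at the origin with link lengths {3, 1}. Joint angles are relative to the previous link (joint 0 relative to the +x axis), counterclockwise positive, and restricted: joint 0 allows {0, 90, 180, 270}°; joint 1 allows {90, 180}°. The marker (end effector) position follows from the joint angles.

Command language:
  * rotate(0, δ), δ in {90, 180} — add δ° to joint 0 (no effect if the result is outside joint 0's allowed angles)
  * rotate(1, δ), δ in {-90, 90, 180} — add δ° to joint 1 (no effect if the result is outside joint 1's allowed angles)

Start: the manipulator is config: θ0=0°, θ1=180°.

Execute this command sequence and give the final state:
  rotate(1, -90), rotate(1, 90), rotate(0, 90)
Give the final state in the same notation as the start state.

config: θ0=90°, θ1=180°

from: config: θ0=0°, θ1=180°
t=1 rotate(1, -90) ⇒ config: θ0=0°, θ1=90°
t=2 rotate(1, 90) ⇒ config: θ0=0°, θ1=180°
t=3 rotate(0, 90) ⇒ config: θ0=90°, θ1=180°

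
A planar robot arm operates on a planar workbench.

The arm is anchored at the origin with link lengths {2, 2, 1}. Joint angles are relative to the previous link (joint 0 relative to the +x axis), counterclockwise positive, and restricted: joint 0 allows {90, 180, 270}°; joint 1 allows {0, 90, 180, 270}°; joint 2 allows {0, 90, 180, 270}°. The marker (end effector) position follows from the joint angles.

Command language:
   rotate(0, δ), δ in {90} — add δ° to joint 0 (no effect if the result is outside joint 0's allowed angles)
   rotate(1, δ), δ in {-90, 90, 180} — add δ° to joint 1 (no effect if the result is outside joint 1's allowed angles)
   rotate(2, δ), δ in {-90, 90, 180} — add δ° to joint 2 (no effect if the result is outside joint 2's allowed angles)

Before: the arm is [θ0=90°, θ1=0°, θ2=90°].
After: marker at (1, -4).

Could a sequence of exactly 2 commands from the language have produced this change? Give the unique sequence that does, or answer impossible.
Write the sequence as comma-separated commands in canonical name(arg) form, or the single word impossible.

t0: [θ0=90°, θ1=0°, θ2=90°]
step 1 (rotate(0, 90)): [θ0=180°, θ1=0°, θ2=90°]
step 2 (rotate(0, 90)): [θ0=270°, θ1=0°, θ2=90°]
no rival 2-sequence matches.

rotate(0, 90), rotate(0, 90)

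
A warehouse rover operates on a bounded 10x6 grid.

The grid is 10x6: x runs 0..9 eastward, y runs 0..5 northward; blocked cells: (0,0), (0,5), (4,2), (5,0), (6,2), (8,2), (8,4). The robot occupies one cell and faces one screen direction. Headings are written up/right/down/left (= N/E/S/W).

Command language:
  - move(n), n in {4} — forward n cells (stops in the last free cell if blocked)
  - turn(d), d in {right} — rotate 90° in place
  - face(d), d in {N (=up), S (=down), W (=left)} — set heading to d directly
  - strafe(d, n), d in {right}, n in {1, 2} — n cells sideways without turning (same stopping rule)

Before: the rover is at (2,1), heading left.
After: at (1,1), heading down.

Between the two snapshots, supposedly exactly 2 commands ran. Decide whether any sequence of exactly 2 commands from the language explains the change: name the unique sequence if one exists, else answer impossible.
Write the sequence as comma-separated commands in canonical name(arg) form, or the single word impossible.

face(S), strafe(right, 1)

key: order matters: swapping face(S) and strafe(right, 1) lands elsewhere
begin: at (2,1), heading left
t=1 face(S) ⇒ at (2,1), heading down
t=2 strafe(right, 1) ⇒ at (1,1), heading down
all 49 alternatives checked — unique.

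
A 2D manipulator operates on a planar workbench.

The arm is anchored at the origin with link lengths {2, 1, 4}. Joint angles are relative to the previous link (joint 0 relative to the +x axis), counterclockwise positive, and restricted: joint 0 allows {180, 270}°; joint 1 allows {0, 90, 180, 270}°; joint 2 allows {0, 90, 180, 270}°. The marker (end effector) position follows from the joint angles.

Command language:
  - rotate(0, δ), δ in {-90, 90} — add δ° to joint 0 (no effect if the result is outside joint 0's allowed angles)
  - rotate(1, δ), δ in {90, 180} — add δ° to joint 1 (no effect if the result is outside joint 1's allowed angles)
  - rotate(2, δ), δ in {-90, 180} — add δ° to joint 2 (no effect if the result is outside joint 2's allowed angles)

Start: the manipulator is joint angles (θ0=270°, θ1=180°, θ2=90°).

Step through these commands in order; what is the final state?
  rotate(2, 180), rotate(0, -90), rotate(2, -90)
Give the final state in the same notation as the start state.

joint angles (θ0=180°, θ1=180°, θ2=180°)

start: joint angles (θ0=270°, θ1=180°, θ2=90°)
1. rotate(2, 180) → joint angles (θ0=270°, θ1=180°, θ2=270°)
2. rotate(0, -90) → joint angles (θ0=180°, θ1=180°, θ2=270°)
3. rotate(2, -90) → joint angles (θ0=180°, θ1=180°, θ2=180°)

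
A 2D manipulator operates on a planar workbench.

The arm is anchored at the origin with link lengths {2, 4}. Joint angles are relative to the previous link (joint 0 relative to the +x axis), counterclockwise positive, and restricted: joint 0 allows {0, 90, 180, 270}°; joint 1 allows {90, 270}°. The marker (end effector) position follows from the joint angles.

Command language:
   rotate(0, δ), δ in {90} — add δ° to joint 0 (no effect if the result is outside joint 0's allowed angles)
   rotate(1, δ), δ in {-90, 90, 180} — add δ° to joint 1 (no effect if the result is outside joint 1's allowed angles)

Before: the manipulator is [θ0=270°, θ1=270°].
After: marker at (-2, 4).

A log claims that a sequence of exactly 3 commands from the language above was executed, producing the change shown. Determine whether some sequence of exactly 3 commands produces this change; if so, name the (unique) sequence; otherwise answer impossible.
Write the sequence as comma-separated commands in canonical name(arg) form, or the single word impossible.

rotate(0, 90), rotate(0, 90), rotate(0, 90)

begin: [θ0=270°, θ1=270°]
t=1 rotate(0, 90) ⇒ [θ0=0°, θ1=270°]
t=2 rotate(0, 90) ⇒ [θ0=90°, θ1=270°]
t=3 rotate(0, 90) ⇒ [θ0=180°, θ1=270°]
no other 3-command option fits: unique.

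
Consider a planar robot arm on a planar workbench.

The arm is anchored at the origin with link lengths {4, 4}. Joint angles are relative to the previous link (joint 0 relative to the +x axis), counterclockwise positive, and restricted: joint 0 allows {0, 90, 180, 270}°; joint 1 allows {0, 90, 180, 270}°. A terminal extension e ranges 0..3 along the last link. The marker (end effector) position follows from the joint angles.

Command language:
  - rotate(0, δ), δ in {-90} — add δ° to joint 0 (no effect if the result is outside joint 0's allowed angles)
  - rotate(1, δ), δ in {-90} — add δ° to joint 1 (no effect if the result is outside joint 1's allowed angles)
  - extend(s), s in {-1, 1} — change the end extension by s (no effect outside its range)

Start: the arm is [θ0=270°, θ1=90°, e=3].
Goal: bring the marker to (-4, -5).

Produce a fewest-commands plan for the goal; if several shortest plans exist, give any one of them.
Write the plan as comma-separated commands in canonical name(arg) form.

from: [θ0=270°, θ1=90°, e=3]
step 1 (extend(-1)): [θ0=270°, θ1=90°, e=2]
step 2 (extend(-1)): [θ0=270°, θ1=90°, e=1]
step 3 (rotate(0, -90)): [θ0=180°, θ1=90°, e=1]
nothing shorter than 3 reaches the goal.

extend(-1), extend(-1), rotate(0, -90)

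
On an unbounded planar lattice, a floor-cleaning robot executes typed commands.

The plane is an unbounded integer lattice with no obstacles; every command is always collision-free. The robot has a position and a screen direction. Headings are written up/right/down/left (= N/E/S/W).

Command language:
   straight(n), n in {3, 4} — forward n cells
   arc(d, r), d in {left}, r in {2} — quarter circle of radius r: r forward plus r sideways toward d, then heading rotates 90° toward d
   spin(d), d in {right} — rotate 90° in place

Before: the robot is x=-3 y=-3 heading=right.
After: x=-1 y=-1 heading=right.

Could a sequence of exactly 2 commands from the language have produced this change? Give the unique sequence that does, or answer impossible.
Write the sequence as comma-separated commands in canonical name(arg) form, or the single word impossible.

key: order matters: swapping arc(left, 2) and spin(right) lands elsewhere
from: x=-3 y=-3 heading=right
1. arc(left, 2) → x=-1 y=-1 heading=up
2. spin(right) → x=-1 y=-1 heading=right
no rival 2-sequence matches.

arc(left, 2), spin(right)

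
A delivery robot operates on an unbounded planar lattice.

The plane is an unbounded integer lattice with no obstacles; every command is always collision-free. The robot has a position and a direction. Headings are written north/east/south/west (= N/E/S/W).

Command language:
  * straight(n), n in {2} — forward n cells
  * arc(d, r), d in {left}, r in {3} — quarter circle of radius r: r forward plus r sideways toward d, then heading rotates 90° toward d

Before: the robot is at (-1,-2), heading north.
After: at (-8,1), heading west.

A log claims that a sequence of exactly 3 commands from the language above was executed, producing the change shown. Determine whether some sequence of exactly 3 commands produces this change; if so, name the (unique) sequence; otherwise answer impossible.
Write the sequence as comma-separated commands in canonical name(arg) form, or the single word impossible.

key: position moved to (-8,1) AND the heading swung to W — translation plus rotation needed
from: at (-1,-2), heading north
1. arc(left, 3) → at (-4,1), heading west
2. straight(2) → at (-6,1), heading west
3. straight(2) → at (-8,1), heading west
all 8 alternatives checked — unique.

arc(left, 3), straight(2), straight(2)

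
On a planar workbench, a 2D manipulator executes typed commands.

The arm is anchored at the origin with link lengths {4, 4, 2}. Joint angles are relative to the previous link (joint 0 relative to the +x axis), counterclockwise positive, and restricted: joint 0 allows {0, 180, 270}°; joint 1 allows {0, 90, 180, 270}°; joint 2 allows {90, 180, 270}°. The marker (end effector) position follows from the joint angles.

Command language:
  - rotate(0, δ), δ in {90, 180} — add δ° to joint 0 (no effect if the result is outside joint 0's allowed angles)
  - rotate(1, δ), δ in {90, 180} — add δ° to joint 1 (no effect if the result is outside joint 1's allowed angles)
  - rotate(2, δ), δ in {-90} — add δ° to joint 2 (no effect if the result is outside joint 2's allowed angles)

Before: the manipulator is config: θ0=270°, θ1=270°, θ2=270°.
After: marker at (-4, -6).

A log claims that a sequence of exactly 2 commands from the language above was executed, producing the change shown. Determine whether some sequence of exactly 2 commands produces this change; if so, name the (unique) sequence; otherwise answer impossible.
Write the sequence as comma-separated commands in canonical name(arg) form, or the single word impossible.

rotate(2, -90), rotate(2, -90)

begin: config: θ0=270°, θ1=270°, θ2=270°
t=1 rotate(2, -90) ⇒ config: θ0=270°, θ1=270°, θ2=180°
t=2 rotate(2, -90) ⇒ config: θ0=270°, θ1=270°, θ2=90°
no rival 2-sequence matches.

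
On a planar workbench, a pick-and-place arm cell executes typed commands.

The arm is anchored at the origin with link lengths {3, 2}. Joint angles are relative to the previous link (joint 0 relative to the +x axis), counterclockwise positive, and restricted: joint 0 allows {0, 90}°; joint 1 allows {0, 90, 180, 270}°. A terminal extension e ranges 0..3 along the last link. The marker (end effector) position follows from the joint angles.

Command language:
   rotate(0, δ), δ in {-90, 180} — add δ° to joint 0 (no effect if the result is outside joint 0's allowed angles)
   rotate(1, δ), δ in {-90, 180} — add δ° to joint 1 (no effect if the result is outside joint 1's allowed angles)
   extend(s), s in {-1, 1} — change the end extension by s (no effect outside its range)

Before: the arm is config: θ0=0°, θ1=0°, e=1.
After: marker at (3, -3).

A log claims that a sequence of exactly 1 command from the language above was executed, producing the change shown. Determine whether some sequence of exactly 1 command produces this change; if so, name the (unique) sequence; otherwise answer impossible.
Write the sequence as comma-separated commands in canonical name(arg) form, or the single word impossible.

rotate(1, -90)

from: config: θ0=0°, θ1=0°, e=1
[1] after rotate(1, -90): config: θ0=0°, θ1=270°, e=1
no rival 1-sequence matches.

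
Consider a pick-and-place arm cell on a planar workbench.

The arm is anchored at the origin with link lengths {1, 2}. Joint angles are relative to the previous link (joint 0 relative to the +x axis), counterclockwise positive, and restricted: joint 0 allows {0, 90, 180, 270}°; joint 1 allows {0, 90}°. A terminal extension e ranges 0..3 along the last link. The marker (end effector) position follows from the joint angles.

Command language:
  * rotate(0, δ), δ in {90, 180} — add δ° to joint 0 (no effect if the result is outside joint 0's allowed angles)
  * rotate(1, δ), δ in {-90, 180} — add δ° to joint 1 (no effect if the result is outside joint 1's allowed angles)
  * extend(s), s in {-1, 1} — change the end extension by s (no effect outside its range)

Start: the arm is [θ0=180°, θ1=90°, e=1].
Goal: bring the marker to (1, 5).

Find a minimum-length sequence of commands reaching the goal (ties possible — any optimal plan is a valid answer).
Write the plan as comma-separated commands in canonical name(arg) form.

initial: [θ0=180°, θ1=90°, e=1]
step 1 (extend(1)): [θ0=180°, θ1=90°, e=2]
step 2 (extend(1)): [θ0=180°, θ1=90°, e=3]
step 3 (rotate(0, 180)): [θ0=0°, θ1=90°, e=3]
minimal: 3 command(s), checked below 3.

extend(1), extend(1), rotate(0, 180)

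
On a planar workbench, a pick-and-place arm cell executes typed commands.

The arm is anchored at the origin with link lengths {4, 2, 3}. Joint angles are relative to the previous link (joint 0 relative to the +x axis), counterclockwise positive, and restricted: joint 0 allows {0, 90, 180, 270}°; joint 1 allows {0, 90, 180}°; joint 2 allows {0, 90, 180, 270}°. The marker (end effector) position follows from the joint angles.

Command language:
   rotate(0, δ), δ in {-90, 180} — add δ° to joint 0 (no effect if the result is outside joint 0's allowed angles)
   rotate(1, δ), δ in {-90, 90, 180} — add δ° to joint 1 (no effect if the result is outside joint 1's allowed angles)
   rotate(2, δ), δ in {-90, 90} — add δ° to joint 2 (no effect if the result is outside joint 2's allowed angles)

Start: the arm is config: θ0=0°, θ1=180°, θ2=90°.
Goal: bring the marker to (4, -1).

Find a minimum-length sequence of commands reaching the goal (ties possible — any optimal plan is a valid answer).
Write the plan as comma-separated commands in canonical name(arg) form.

rotate(2, 90), rotate(1, -90)

from: config: θ0=0°, θ1=180°, θ2=90°
1. rotate(2, 90) → config: θ0=0°, θ1=180°, θ2=180°
2. rotate(1, -90) → config: θ0=0°, θ1=90°, θ2=180°
nothing shorter than 2 reaches the goal.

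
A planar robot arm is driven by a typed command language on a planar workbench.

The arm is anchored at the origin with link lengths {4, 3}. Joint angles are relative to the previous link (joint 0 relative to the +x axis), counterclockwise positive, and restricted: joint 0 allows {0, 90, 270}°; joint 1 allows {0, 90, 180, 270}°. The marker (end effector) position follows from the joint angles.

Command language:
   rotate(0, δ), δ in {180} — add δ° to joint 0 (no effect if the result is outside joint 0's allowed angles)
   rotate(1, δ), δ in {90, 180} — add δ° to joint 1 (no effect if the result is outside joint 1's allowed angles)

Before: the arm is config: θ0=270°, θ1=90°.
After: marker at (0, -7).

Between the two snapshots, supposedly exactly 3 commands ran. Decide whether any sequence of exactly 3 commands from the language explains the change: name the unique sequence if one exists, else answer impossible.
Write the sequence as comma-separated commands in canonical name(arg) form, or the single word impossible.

from: config: θ0=270°, θ1=90°
t=1 rotate(1, 90) ⇒ config: θ0=270°, θ1=180°
t=2 rotate(1, 90) ⇒ config: θ0=270°, θ1=270°
t=3 rotate(1, 90) ⇒ config: θ0=270°, θ1=0°
all 27 alternatives checked — unique.

rotate(1, 90), rotate(1, 90), rotate(1, 90)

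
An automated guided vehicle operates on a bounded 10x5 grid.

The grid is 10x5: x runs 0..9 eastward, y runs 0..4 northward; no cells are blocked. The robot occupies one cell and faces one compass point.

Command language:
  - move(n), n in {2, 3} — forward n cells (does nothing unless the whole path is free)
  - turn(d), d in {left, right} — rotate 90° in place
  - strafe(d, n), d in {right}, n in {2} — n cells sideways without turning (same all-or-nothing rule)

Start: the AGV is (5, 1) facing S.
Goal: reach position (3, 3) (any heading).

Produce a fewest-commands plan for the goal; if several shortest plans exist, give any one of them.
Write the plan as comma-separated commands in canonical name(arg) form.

turn(right), strafe(right, 2), move(2)

initial: (5, 1) facing S
t=1 turn(right) ⇒ (5, 1) facing W
t=2 strafe(right, 2) ⇒ (5, 3) facing W
t=3 move(2) ⇒ (3, 3) facing W
nothing shorter than 3 reaches the goal.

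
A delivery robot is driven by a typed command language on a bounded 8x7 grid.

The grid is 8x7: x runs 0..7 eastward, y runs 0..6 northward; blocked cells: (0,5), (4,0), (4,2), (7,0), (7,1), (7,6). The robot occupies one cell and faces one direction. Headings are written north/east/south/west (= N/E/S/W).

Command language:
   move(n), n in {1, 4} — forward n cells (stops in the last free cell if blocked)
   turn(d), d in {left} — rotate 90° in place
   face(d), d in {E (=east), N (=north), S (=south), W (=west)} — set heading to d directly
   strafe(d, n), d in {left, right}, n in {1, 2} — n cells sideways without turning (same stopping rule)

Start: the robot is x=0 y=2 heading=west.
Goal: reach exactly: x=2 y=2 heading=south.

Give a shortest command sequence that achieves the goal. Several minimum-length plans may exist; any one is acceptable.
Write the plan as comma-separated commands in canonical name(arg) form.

face(S), strafe(left, 2)

from: x=0 y=2 heading=west
1. face(S) → x=0 y=2 heading=south
2. strafe(left, 2) → x=2 y=2 heading=south
nothing shorter than 2 reaches the goal.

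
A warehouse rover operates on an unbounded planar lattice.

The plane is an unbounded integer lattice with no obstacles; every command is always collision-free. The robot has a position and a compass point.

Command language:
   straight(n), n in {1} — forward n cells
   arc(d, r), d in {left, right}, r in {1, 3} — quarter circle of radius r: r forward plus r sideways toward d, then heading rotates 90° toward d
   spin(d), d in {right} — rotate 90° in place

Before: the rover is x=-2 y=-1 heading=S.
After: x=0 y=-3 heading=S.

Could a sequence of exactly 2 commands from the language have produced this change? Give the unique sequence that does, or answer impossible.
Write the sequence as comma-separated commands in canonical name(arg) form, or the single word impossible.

arc(left, 1), arc(right, 1)

key: still facing S at the end — net rotation zero over 2 steps
initial: x=-2 y=-1 heading=S
step 1 (arc(left, 1)): x=-1 y=-2 heading=E
step 2 (arc(right, 1)): x=0 y=-3 heading=S
all 36 alternatives checked — unique.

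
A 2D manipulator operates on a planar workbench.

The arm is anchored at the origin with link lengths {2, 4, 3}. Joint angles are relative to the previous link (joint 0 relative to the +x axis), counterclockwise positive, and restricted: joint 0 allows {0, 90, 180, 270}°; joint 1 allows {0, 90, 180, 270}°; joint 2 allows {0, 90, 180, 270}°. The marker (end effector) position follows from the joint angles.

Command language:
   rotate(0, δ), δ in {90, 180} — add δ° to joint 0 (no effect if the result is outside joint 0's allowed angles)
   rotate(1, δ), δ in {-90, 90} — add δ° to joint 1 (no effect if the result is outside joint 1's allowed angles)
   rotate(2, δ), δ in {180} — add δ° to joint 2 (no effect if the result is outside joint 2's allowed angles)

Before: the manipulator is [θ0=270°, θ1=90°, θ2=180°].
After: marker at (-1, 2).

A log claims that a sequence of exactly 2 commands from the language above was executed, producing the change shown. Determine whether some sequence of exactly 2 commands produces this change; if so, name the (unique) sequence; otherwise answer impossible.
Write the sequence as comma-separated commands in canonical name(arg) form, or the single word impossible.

from: [θ0=270°, θ1=90°, θ2=180°]
step 1 (rotate(0, 90)): [θ0=0°, θ1=90°, θ2=180°]
step 2 (rotate(0, 90)): [θ0=90°, θ1=90°, θ2=180°]
no rival 2-sequence matches.

rotate(0, 90), rotate(0, 90)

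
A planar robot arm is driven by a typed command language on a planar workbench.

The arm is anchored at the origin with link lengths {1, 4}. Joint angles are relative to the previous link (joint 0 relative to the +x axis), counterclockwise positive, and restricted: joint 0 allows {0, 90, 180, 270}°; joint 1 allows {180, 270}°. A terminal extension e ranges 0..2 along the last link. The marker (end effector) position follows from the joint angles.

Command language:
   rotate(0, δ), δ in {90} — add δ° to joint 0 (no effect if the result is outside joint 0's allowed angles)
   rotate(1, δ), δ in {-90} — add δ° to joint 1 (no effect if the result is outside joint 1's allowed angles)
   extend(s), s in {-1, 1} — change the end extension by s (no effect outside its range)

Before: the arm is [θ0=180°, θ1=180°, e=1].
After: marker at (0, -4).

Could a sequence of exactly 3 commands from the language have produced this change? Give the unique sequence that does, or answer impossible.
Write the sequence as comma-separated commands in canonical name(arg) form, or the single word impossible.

from: [θ0=180°, θ1=180°, e=1]
t=1 rotate(0, 90) ⇒ [θ0=270°, θ1=180°, e=1]
t=2 rotate(0, 90) ⇒ [θ0=0°, θ1=180°, e=1]
t=3 rotate(0, 90) ⇒ [θ0=90°, θ1=180°, e=1]
no other 3-command option fits: unique.

rotate(0, 90), rotate(0, 90), rotate(0, 90)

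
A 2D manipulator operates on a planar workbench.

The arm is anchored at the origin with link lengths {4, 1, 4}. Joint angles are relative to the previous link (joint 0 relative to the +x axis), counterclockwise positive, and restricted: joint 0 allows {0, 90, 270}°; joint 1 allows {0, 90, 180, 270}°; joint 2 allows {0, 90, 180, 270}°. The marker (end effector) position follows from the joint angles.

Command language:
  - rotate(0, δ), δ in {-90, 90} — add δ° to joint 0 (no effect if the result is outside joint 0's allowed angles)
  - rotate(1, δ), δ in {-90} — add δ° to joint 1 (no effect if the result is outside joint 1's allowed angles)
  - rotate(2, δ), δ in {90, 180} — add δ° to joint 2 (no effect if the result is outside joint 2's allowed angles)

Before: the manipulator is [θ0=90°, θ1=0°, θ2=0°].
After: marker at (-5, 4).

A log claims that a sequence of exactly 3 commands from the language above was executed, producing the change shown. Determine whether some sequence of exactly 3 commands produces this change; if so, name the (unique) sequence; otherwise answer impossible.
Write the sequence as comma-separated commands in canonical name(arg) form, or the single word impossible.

rotate(1, -90), rotate(1, -90), rotate(1, -90)

from: [θ0=90°, θ1=0°, θ2=0°]
t=1 rotate(1, -90) ⇒ [θ0=90°, θ1=270°, θ2=0°]
t=2 rotate(1, -90) ⇒ [θ0=90°, θ1=180°, θ2=0°]
t=3 rotate(1, -90) ⇒ [θ0=90°, θ1=90°, θ2=0°]
all 125 alternatives checked — unique.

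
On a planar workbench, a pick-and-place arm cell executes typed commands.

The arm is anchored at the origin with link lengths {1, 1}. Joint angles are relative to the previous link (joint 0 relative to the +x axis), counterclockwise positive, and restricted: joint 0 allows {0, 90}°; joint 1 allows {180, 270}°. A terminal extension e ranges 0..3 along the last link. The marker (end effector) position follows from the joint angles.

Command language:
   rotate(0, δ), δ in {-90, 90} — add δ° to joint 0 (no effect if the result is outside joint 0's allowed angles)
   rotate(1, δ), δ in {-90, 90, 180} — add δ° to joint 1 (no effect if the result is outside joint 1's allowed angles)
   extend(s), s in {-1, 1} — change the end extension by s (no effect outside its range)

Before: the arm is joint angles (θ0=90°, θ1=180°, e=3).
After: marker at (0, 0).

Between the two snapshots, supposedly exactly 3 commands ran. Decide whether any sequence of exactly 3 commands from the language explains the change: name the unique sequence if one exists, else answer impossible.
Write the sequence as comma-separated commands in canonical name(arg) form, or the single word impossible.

t0: joint angles (θ0=90°, θ1=180°, e=3)
step 1 (extend(-1)): joint angles (θ0=90°, θ1=180°, e=2)
step 2 (extend(-1)): joint angles (θ0=90°, θ1=180°, e=1)
step 3 (extend(-1)): joint angles (θ0=90°, θ1=180°, e=0)
uniquely the one of 343 3-step routes that fits.

extend(-1), extend(-1), extend(-1)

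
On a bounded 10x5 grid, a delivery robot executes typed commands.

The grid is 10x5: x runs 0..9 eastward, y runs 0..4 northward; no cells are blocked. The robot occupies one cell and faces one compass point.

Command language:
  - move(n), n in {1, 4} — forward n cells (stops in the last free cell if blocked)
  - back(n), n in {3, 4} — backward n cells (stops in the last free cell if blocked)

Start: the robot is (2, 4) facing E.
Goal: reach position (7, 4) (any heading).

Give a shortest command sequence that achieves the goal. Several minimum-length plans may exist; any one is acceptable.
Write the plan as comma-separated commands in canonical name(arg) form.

begin: (2, 4) facing E
[1] after move(4): (6, 4) facing E
[2] after move(1): (7, 4) facing E
nothing shorter than 2 reaches the goal.

move(4), move(1)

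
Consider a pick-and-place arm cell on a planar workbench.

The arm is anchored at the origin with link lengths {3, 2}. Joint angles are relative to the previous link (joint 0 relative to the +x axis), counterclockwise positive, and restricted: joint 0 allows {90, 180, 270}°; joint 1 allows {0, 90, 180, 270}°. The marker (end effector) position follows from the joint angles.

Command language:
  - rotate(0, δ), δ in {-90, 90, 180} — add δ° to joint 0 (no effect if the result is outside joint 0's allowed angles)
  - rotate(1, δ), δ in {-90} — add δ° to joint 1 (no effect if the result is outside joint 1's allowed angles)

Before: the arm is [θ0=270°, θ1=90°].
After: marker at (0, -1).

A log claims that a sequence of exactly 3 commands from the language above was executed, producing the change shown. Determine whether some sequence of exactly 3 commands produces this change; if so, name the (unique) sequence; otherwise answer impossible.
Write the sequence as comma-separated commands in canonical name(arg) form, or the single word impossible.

rotate(1, -90), rotate(1, -90), rotate(1, -90)

initial: [θ0=270°, θ1=90°]
[1] after rotate(1, -90): [θ0=270°, θ1=0°]
[2] after rotate(1, -90): [θ0=270°, θ1=270°]
[3] after rotate(1, -90): [θ0=270°, θ1=180°]
all 64 alternatives checked — unique.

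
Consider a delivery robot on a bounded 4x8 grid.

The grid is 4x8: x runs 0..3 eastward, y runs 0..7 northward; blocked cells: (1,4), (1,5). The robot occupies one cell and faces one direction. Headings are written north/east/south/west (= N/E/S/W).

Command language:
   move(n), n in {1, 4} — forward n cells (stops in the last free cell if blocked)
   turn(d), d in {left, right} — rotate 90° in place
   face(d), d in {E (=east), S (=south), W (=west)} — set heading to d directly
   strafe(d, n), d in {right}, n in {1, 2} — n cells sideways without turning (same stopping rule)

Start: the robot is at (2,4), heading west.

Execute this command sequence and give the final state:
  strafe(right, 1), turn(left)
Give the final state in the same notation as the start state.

at (2,5), heading south

begin: at (2,4), heading west
step 1 (strafe(right, 1)): at (2,5), heading west
step 2 (turn(left)): at (2,5), heading south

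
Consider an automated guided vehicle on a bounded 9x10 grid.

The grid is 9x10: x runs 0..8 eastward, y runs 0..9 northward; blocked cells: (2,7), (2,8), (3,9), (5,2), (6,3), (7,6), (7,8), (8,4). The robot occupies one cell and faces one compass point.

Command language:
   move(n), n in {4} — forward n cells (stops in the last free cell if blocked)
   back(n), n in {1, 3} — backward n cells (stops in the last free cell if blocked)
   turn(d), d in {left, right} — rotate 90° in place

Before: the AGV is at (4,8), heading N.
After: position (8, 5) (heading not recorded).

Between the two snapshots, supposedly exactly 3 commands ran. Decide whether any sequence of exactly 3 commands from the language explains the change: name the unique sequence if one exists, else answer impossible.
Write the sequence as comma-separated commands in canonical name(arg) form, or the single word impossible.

back(3), turn(right), move(4)

key: running move(4) before back(3) would end elsewhere — order is forced
t0: at (4,8), heading N
step 1 (back(3)): at (4,5), heading N
step 2 (turn(right)): at (4,5), heading E
step 3 (move(4)): at (8,5), heading E
all 125 alternatives checked — unique.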